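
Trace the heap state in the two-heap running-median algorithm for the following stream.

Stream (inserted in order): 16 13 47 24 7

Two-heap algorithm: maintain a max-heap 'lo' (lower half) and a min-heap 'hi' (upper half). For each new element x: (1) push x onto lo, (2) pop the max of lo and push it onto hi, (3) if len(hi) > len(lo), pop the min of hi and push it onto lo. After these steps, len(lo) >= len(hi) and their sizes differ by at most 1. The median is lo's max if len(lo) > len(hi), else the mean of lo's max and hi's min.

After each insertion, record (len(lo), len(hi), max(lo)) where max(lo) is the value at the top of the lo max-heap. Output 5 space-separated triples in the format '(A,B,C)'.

Answer: (1,0,16) (1,1,13) (2,1,16) (2,2,16) (3,2,16)

Derivation:
Step 1: insert 16 -> lo=[16] hi=[] -> (len(lo)=1, len(hi)=0, max(lo)=16)
Step 2: insert 13 -> lo=[13] hi=[16] -> (len(lo)=1, len(hi)=1, max(lo)=13)
Step 3: insert 47 -> lo=[13, 16] hi=[47] -> (len(lo)=2, len(hi)=1, max(lo)=16)
Step 4: insert 24 -> lo=[13, 16] hi=[24, 47] -> (len(lo)=2, len(hi)=2, max(lo)=16)
Step 5: insert 7 -> lo=[7, 13, 16] hi=[24, 47] -> (len(lo)=3, len(hi)=2, max(lo)=16)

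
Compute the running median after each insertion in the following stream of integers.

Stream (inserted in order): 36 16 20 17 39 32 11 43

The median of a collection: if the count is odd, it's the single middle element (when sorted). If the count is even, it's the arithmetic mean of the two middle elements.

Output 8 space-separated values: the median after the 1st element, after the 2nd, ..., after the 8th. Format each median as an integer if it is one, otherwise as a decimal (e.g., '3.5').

Step 1: insert 36 -> lo=[36] (size 1, max 36) hi=[] (size 0) -> median=36
Step 2: insert 16 -> lo=[16] (size 1, max 16) hi=[36] (size 1, min 36) -> median=26
Step 3: insert 20 -> lo=[16, 20] (size 2, max 20) hi=[36] (size 1, min 36) -> median=20
Step 4: insert 17 -> lo=[16, 17] (size 2, max 17) hi=[20, 36] (size 2, min 20) -> median=18.5
Step 5: insert 39 -> lo=[16, 17, 20] (size 3, max 20) hi=[36, 39] (size 2, min 36) -> median=20
Step 6: insert 32 -> lo=[16, 17, 20] (size 3, max 20) hi=[32, 36, 39] (size 3, min 32) -> median=26
Step 7: insert 11 -> lo=[11, 16, 17, 20] (size 4, max 20) hi=[32, 36, 39] (size 3, min 32) -> median=20
Step 8: insert 43 -> lo=[11, 16, 17, 20] (size 4, max 20) hi=[32, 36, 39, 43] (size 4, min 32) -> median=26

Answer: 36 26 20 18.5 20 26 20 26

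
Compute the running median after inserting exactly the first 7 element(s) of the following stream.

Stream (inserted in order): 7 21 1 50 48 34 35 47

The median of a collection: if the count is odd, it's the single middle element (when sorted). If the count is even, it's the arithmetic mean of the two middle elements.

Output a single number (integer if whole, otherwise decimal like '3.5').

Answer: 34

Derivation:
Step 1: insert 7 -> lo=[7] (size 1, max 7) hi=[] (size 0) -> median=7
Step 2: insert 21 -> lo=[7] (size 1, max 7) hi=[21] (size 1, min 21) -> median=14
Step 3: insert 1 -> lo=[1, 7] (size 2, max 7) hi=[21] (size 1, min 21) -> median=7
Step 4: insert 50 -> lo=[1, 7] (size 2, max 7) hi=[21, 50] (size 2, min 21) -> median=14
Step 5: insert 48 -> lo=[1, 7, 21] (size 3, max 21) hi=[48, 50] (size 2, min 48) -> median=21
Step 6: insert 34 -> lo=[1, 7, 21] (size 3, max 21) hi=[34, 48, 50] (size 3, min 34) -> median=27.5
Step 7: insert 35 -> lo=[1, 7, 21, 34] (size 4, max 34) hi=[35, 48, 50] (size 3, min 35) -> median=34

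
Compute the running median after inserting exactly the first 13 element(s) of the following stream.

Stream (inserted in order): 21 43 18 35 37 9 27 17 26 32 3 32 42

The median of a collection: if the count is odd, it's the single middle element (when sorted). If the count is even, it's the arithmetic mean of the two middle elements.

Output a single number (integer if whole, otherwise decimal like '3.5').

Answer: 27

Derivation:
Step 1: insert 21 -> lo=[21] (size 1, max 21) hi=[] (size 0) -> median=21
Step 2: insert 43 -> lo=[21] (size 1, max 21) hi=[43] (size 1, min 43) -> median=32
Step 3: insert 18 -> lo=[18, 21] (size 2, max 21) hi=[43] (size 1, min 43) -> median=21
Step 4: insert 35 -> lo=[18, 21] (size 2, max 21) hi=[35, 43] (size 2, min 35) -> median=28
Step 5: insert 37 -> lo=[18, 21, 35] (size 3, max 35) hi=[37, 43] (size 2, min 37) -> median=35
Step 6: insert 9 -> lo=[9, 18, 21] (size 3, max 21) hi=[35, 37, 43] (size 3, min 35) -> median=28
Step 7: insert 27 -> lo=[9, 18, 21, 27] (size 4, max 27) hi=[35, 37, 43] (size 3, min 35) -> median=27
Step 8: insert 17 -> lo=[9, 17, 18, 21] (size 4, max 21) hi=[27, 35, 37, 43] (size 4, min 27) -> median=24
Step 9: insert 26 -> lo=[9, 17, 18, 21, 26] (size 5, max 26) hi=[27, 35, 37, 43] (size 4, min 27) -> median=26
Step 10: insert 32 -> lo=[9, 17, 18, 21, 26] (size 5, max 26) hi=[27, 32, 35, 37, 43] (size 5, min 27) -> median=26.5
Step 11: insert 3 -> lo=[3, 9, 17, 18, 21, 26] (size 6, max 26) hi=[27, 32, 35, 37, 43] (size 5, min 27) -> median=26
Step 12: insert 32 -> lo=[3, 9, 17, 18, 21, 26] (size 6, max 26) hi=[27, 32, 32, 35, 37, 43] (size 6, min 27) -> median=26.5
Step 13: insert 42 -> lo=[3, 9, 17, 18, 21, 26, 27] (size 7, max 27) hi=[32, 32, 35, 37, 42, 43] (size 6, min 32) -> median=27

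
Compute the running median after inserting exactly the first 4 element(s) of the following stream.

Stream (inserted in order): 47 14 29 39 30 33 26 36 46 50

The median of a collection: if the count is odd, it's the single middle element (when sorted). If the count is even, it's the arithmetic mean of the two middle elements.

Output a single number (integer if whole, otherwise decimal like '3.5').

Answer: 34

Derivation:
Step 1: insert 47 -> lo=[47] (size 1, max 47) hi=[] (size 0) -> median=47
Step 2: insert 14 -> lo=[14] (size 1, max 14) hi=[47] (size 1, min 47) -> median=30.5
Step 3: insert 29 -> lo=[14, 29] (size 2, max 29) hi=[47] (size 1, min 47) -> median=29
Step 4: insert 39 -> lo=[14, 29] (size 2, max 29) hi=[39, 47] (size 2, min 39) -> median=34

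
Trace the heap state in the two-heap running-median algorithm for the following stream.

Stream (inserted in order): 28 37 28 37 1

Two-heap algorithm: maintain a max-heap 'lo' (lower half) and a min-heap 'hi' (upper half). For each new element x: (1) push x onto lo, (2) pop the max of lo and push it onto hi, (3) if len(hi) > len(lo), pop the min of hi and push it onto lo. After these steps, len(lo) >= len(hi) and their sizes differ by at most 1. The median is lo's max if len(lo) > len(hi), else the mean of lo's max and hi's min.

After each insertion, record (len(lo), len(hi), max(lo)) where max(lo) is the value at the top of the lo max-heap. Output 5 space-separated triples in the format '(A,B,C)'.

Answer: (1,0,28) (1,1,28) (2,1,28) (2,2,28) (3,2,28)

Derivation:
Step 1: insert 28 -> lo=[28] hi=[] -> (len(lo)=1, len(hi)=0, max(lo)=28)
Step 2: insert 37 -> lo=[28] hi=[37] -> (len(lo)=1, len(hi)=1, max(lo)=28)
Step 3: insert 28 -> lo=[28, 28] hi=[37] -> (len(lo)=2, len(hi)=1, max(lo)=28)
Step 4: insert 37 -> lo=[28, 28] hi=[37, 37] -> (len(lo)=2, len(hi)=2, max(lo)=28)
Step 5: insert 1 -> lo=[1, 28, 28] hi=[37, 37] -> (len(lo)=3, len(hi)=2, max(lo)=28)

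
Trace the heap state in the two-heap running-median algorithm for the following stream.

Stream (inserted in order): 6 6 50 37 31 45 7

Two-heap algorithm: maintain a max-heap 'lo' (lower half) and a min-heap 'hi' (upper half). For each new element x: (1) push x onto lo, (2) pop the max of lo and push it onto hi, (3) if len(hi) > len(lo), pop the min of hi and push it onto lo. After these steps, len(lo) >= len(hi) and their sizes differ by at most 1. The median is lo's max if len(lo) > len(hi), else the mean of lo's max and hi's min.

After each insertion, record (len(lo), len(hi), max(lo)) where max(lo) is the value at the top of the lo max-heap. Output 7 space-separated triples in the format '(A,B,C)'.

Step 1: insert 6 -> lo=[6] hi=[] -> (len(lo)=1, len(hi)=0, max(lo)=6)
Step 2: insert 6 -> lo=[6] hi=[6] -> (len(lo)=1, len(hi)=1, max(lo)=6)
Step 3: insert 50 -> lo=[6, 6] hi=[50] -> (len(lo)=2, len(hi)=1, max(lo)=6)
Step 4: insert 37 -> lo=[6, 6] hi=[37, 50] -> (len(lo)=2, len(hi)=2, max(lo)=6)
Step 5: insert 31 -> lo=[6, 6, 31] hi=[37, 50] -> (len(lo)=3, len(hi)=2, max(lo)=31)
Step 6: insert 45 -> lo=[6, 6, 31] hi=[37, 45, 50] -> (len(lo)=3, len(hi)=3, max(lo)=31)
Step 7: insert 7 -> lo=[6, 6, 7, 31] hi=[37, 45, 50] -> (len(lo)=4, len(hi)=3, max(lo)=31)

Answer: (1,0,6) (1,1,6) (2,1,6) (2,2,6) (3,2,31) (3,3,31) (4,3,31)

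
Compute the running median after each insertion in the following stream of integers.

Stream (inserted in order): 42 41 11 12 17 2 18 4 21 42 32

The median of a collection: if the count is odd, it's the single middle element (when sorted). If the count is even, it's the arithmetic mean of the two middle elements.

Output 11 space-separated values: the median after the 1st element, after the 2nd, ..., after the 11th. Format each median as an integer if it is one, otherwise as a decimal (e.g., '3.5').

Step 1: insert 42 -> lo=[42] (size 1, max 42) hi=[] (size 0) -> median=42
Step 2: insert 41 -> lo=[41] (size 1, max 41) hi=[42] (size 1, min 42) -> median=41.5
Step 3: insert 11 -> lo=[11, 41] (size 2, max 41) hi=[42] (size 1, min 42) -> median=41
Step 4: insert 12 -> lo=[11, 12] (size 2, max 12) hi=[41, 42] (size 2, min 41) -> median=26.5
Step 5: insert 17 -> lo=[11, 12, 17] (size 3, max 17) hi=[41, 42] (size 2, min 41) -> median=17
Step 6: insert 2 -> lo=[2, 11, 12] (size 3, max 12) hi=[17, 41, 42] (size 3, min 17) -> median=14.5
Step 7: insert 18 -> lo=[2, 11, 12, 17] (size 4, max 17) hi=[18, 41, 42] (size 3, min 18) -> median=17
Step 8: insert 4 -> lo=[2, 4, 11, 12] (size 4, max 12) hi=[17, 18, 41, 42] (size 4, min 17) -> median=14.5
Step 9: insert 21 -> lo=[2, 4, 11, 12, 17] (size 5, max 17) hi=[18, 21, 41, 42] (size 4, min 18) -> median=17
Step 10: insert 42 -> lo=[2, 4, 11, 12, 17] (size 5, max 17) hi=[18, 21, 41, 42, 42] (size 5, min 18) -> median=17.5
Step 11: insert 32 -> lo=[2, 4, 11, 12, 17, 18] (size 6, max 18) hi=[21, 32, 41, 42, 42] (size 5, min 21) -> median=18

Answer: 42 41.5 41 26.5 17 14.5 17 14.5 17 17.5 18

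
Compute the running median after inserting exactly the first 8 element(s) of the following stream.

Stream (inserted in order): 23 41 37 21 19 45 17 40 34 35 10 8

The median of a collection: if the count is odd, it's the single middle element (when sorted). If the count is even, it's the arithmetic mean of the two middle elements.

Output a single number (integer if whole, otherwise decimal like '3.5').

Step 1: insert 23 -> lo=[23] (size 1, max 23) hi=[] (size 0) -> median=23
Step 2: insert 41 -> lo=[23] (size 1, max 23) hi=[41] (size 1, min 41) -> median=32
Step 3: insert 37 -> lo=[23, 37] (size 2, max 37) hi=[41] (size 1, min 41) -> median=37
Step 4: insert 21 -> lo=[21, 23] (size 2, max 23) hi=[37, 41] (size 2, min 37) -> median=30
Step 5: insert 19 -> lo=[19, 21, 23] (size 3, max 23) hi=[37, 41] (size 2, min 37) -> median=23
Step 6: insert 45 -> lo=[19, 21, 23] (size 3, max 23) hi=[37, 41, 45] (size 3, min 37) -> median=30
Step 7: insert 17 -> lo=[17, 19, 21, 23] (size 4, max 23) hi=[37, 41, 45] (size 3, min 37) -> median=23
Step 8: insert 40 -> lo=[17, 19, 21, 23] (size 4, max 23) hi=[37, 40, 41, 45] (size 4, min 37) -> median=30

Answer: 30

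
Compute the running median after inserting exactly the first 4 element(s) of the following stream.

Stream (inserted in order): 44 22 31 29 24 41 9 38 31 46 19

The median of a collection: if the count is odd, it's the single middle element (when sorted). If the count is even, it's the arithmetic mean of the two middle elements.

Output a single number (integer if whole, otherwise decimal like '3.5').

Answer: 30

Derivation:
Step 1: insert 44 -> lo=[44] (size 1, max 44) hi=[] (size 0) -> median=44
Step 2: insert 22 -> lo=[22] (size 1, max 22) hi=[44] (size 1, min 44) -> median=33
Step 3: insert 31 -> lo=[22, 31] (size 2, max 31) hi=[44] (size 1, min 44) -> median=31
Step 4: insert 29 -> lo=[22, 29] (size 2, max 29) hi=[31, 44] (size 2, min 31) -> median=30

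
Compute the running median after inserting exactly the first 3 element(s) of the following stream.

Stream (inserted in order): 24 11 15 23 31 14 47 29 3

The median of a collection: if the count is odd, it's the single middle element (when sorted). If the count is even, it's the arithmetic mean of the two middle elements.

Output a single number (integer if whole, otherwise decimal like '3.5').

Answer: 15

Derivation:
Step 1: insert 24 -> lo=[24] (size 1, max 24) hi=[] (size 0) -> median=24
Step 2: insert 11 -> lo=[11] (size 1, max 11) hi=[24] (size 1, min 24) -> median=17.5
Step 3: insert 15 -> lo=[11, 15] (size 2, max 15) hi=[24] (size 1, min 24) -> median=15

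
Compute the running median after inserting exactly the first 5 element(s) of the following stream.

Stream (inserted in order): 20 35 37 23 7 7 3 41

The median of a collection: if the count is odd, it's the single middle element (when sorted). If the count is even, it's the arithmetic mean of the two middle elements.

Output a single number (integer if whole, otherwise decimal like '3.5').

Answer: 23

Derivation:
Step 1: insert 20 -> lo=[20] (size 1, max 20) hi=[] (size 0) -> median=20
Step 2: insert 35 -> lo=[20] (size 1, max 20) hi=[35] (size 1, min 35) -> median=27.5
Step 3: insert 37 -> lo=[20, 35] (size 2, max 35) hi=[37] (size 1, min 37) -> median=35
Step 4: insert 23 -> lo=[20, 23] (size 2, max 23) hi=[35, 37] (size 2, min 35) -> median=29
Step 5: insert 7 -> lo=[7, 20, 23] (size 3, max 23) hi=[35, 37] (size 2, min 35) -> median=23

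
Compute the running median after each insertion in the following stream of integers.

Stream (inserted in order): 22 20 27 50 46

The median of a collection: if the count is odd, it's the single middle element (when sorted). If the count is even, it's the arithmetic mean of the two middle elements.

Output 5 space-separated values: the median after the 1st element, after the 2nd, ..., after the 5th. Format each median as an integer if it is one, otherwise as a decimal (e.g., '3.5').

Step 1: insert 22 -> lo=[22] (size 1, max 22) hi=[] (size 0) -> median=22
Step 2: insert 20 -> lo=[20] (size 1, max 20) hi=[22] (size 1, min 22) -> median=21
Step 3: insert 27 -> lo=[20, 22] (size 2, max 22) hi=[27] (size 1, min 27) -> median=22
Step 4: insert 50 -> lo=[20, 22] (size 2, max 22) hi=[27, 50] (size 2, min 27) -> median=24.5
Step 5: insert 46 -> lo=[20, 22, 27] (size 3, max 27) hi=[46, 50] (size 2, min 46) -> median=27

Answer: 22 21 22 24.5 27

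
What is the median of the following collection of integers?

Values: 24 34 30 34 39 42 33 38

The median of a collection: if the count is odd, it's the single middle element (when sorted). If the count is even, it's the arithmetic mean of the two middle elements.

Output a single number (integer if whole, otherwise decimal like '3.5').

Answer: 34

Derivation:
Step 1: insert 24 -> lo=[24] (size 1, max 24) hi=[] (size 0) -> median=24
Step 2: insert 34 -> lo=[24] (size 1, max 24) hi=[34] (size 1, min 34) -> median=29
Step 3: insert 30 -> lo=[24, 30] (size 2, max 30) hi=[34] (size 1, min 34) -> median=30
Step 4: insert 34 -> lo=[24, 30] (size 2, max 30) hi=[34, 34] (size 2, min 34) -> median=32
Step 5: insert 39 -> lo=[24, 30, 34] (size 3, max 34) hi=[34, 39] (size 2, min 34) -> median=34
Step 6: insert 42 -> lo=[24, 30, 34] (size 3, max 34) hi=[34, 39, 42] (size 3, min 34) -> median=34
Step 7: insert 33 -> lo=[24, 30, 33, 34] (size 4, max 34) hi=[34, 39, 42] (size 3, min 34) -> median=34
Step 8: insert 38 -> lo=[24, 30, 33, 34] (size 4, max 34) hi=[34, 38, 39, 42] (size 4, min 34) -> median=34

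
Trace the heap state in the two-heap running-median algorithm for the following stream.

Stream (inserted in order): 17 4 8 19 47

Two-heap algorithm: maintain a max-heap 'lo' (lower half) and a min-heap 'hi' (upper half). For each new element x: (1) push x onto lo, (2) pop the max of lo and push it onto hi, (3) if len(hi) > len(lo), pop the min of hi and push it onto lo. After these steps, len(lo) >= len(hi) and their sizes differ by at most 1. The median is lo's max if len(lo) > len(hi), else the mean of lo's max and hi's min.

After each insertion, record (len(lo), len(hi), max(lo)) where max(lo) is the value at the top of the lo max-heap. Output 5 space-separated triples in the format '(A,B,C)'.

Answer: (1,0,17) (1,1,4) (2,1,8) (2,2,8) (3,2,17)

Derivation:
Step 1: insert 17 -> lo=[17] hi=[] -> (len(lo)=1, len(hi)=0, max(lo)=17)
Step 2: insert 4 -> lo=[4] hi=[17] -> (len(lo)=1, len(hi)=1, max(lo)=4)
Step 3: insert 8 -> lo=[4, 8] hi=[17] -> (len(lo)=2, len(hi)=1, max(lo)=8)
Step 4: insert 19 -> lo=[4, 8] hi=[17, 19] -> (len(lo)=2, len(hi)=2, max(lo)=8)
Step 5: insert 47 -> lo=[4, 8, 17] hi=[19, 47] -> (len(lo)=3, len(hi)=2, max(lo)=17)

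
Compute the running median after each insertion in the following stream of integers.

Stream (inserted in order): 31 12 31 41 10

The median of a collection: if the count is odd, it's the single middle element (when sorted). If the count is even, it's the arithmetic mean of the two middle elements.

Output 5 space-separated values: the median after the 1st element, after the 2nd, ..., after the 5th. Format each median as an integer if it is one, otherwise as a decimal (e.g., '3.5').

Step 1: insert 31 -> lo=[31] (size 1, max 31) hi=[] (size 0) -> median=31
Step 2: insert 12 -> lo=[12] (size 1, max 12) hi=[31] (size 1, min 31) -> median=21.5
Step 3: insert 31 -> lo=[12, 31] (size 2, max 31) hi=[31] (size 1, min 31) -> median=31
Step 4: insert 41 -> lo=[12, 31] (size 2, max 31) hi=[31, 41] (size 2, min 31) -> median=31
Step 5: insert 10 -> lo=[10, 12, 31] (size 3, max 31) hi=[31, 41] (size 2, min 31) -> median=31

Answer: 31 21.5 31 31 31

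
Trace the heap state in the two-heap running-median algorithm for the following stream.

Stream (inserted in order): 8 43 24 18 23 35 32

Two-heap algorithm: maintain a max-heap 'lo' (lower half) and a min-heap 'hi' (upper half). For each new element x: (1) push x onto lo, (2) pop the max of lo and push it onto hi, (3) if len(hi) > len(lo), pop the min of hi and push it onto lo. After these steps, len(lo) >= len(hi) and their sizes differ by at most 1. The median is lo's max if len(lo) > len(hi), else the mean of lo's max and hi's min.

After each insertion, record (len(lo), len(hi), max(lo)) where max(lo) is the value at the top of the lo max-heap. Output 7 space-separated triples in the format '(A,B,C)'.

Answer: (1,0,8) (1,1,8) (2,1,24) (2,2,18) (3,2,23) (3,3,23) (4,3,24)

Derivation:
Step 1: insert 8 -> lo=[8] hi=[] -> (len(lo)=1, len(hi)=0, max(lo)=8)
Step 2: insert 43 -> lo=[8] hi=[43] -> (len(lo)=1, len(hi)=1, max(lo)=8)
Step 3: insert 24 -> lo=[8, 24] hi=[43] -> (len(lo)=2, len(hi)=1, max(lo)=24)
Step 4: insert 18 -> lo=[8, 18] hi=[24, 43] -> (len(lo)=2, len(hi)=2, max(lo)=18)
Step 5: insert 23 -> lo=[8, 18, 23] hi=[24, 43] -> (len(lo)=3, len(hi)=2, max(lo)=23)
Step 6: insert 35 -> lo=[8, 18, 23] hi=[24, 35, 43] -> (len(lo)=3, len(hi)=3, max(lo)=23)
Step 7: insert 32 -> lo=[8, 18, 23, 24] hi=[32, 35, 43] -> (len(lo)=4, len(hi)=3, max(lo)=24)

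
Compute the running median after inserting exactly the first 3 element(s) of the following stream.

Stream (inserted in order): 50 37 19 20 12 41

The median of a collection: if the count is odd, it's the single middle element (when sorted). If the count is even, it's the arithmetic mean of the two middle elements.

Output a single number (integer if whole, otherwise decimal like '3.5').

Answer: 37

Derivation:
Step 1: insert 50 -> lo=[50] (size 1, max 50) hi=[] (size 0) -> median=50
Step 2: insert 37 -> lo=[37] (size 1, max 37) hi=[50] (size 1, min 50) -> median=43.5
Step 3: insert 19 -> lo=[19, 37] (size 2, max 37) hi=[50] (size 1, min 50) -> median=37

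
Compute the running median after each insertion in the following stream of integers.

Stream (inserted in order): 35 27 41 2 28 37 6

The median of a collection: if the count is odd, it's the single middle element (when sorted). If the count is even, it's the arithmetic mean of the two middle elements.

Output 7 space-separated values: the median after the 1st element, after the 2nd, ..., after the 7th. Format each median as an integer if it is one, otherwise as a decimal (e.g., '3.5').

Step 1: insert 35 -> lo=[35] (size 1, max 35) hi=[] (size 0) -> median=35
Step 2: insert 27 -> lo=[27] (size 1, max 27) hi=[35] (size 1, min 35) -> median=31
Step 3: insert 41 -> lo=[27, 35] (size 2, max 35) hi=[41] (size 1, min 41) -> median=35
Step 4: insert 2 -> lo=[2, 27] (size 2, max 27) hi=[35, 41] (size 2, min 35) -> median=31
Step 5: insert 28 -> lo=[2, 27, 28] (size 3, max 28) hi=[35, 41] (size 2, min 35) -> median=28
Step 6: insert 37 -> lo=[2, 27, 28] (size 3, max 28) hi=[35, 37, 41] (size 3, min 35) -> median=31.5
Step 7: insert 6 -> lo=[2, 6, 27, 28] (size 4, max 28) hi=[35, 37, 41] (size 3, min 35) -> median=28

Answer: 35 31 35 31 28 31.5 28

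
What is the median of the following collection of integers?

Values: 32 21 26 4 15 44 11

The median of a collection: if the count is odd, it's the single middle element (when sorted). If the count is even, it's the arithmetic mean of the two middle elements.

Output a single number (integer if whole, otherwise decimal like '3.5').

Answer: 21

Derivation:
Step 1: insert 32 -> lo=[32] (size 1, max 32) hi=[] (size 0) -> median=32
Step 2: insert 21 -> lo=[21] (size 1, max 21) hi=[32] (size 1, min 32) -> median=26.5
Step 3: insert 26 -> lo=[21, 26] (size 2, max 26) hi=[32] (size 1, min 32) -> median=26
Step 4: insert 4 -> lo=[4, 21] (size 2, max 21) hi=[26, 32] (size 2, min 26) -> median=23.5
Step 5: insert 15 -> lo=[4, 15, 21] (size 3, max 21) hi=[26, 32] (size 2, min 26) -> median=21
Step 6: insert 44 -> lo=[4, 15, 21] (size 3, max 21) hi=[26, 32, 44] (size 3, min 26) -> median=23.5
Step 7: insert 11 -> lo=[4, 11, 15, 21] (size 4, max 21) hi=[26, 32, 44] (size 3, min 26) -> median=21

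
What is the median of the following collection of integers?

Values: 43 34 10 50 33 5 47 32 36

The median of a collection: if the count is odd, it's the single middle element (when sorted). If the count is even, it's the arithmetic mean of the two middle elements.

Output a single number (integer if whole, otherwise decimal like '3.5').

Step 1: insert 43 -> lo=[43] (size 1, max 43) hi=[] (size 0) -> median=43
Step 2: insert 34 -> lo=[34] (size 1, max 34) hi=[43] (size 1, min 43) -> median=38.5
Step 3: insert 10 -> lo=[10, 34] (size 2, max 34) hi=[43] (size 1, min 43) -> median=34
Step 4: insert 50 -> lo=[10, 34] (size 2, max 34) hi=[43, 50] (size 2, min 43) -> median=38.5
Step 5: insert 33 -> lo=[10, 33, 34] (size 3, max 34) hi=[43, 50] (size 2, min 43) -> median=34
Step 6: insert 5 -> lo=[5, 10, 33] (size 3, max 33) hi=[34, 43, 50] (size 3, min 34) -> median=33.5
Step 7: insert 47 -> lo=[5, 10, 33, 34] (size 4, max 34) hi=[43, 47, 50] (size 3, min 43) -> median=34
Step 8: insert 32 -> lo=[5, 10, 32, 33] (size 4, max 33) hi=[34, 43, 47, 50] (size 4, min 34) -> median=33.5
Step 9: insert 36 -> lo=[5, 10, 32, 33, 34] (size 5, max 34) hi=[36, 43, 47, 50] (size 4, min 36) -> median=34

Answer: 34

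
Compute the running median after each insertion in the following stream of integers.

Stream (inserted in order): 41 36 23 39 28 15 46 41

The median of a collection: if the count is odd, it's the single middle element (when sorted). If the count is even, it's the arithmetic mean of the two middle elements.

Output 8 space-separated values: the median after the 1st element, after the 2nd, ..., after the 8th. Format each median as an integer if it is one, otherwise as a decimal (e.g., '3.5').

Answer: 41 38.5 36 37.5 36 32 36 37.5

Derivation:
Step 1: insert 41 -> lo=[41] (size 1, max 41) hi=[] (size 0) -> median=41
Step 2: insert 36 -> lo=[36] (size 1, max 36) hi=[41] (size 1, min 41) -> median=38.5
Step 3: insert 23 -> lo=[23, 36] (size 2, max 36) hi=[41] (size 1, min 41) -> median=36
Step 4: insert 39 -> lo=[23, 36] (size 2, max 36) hi=[39, 41] (size 2, min 39) -> median=37.5
Step 5: insert 28 -> lo=[23, 28, 36] (size 3, max 36) hi=[39, 41] (size 2, min 39) -> median=36
Step 6: insert 15 -> lo=[15, 23, 28] (size 3, max 28) hi=[36, 39, 41] (size 3, min 36) -> median=32
Step 7: insert 46 -> lo=[15, 23, 28, 36] (size 4, max 36) hi=[39, 41, 46] (size 3, min 39) -> median=36
Step 8: insert 41 -> lo=[15, 23, 28, 36] (size 4, max 36) hi=[39, 41, 41, 46] (size 4, min 39) -> median=37.5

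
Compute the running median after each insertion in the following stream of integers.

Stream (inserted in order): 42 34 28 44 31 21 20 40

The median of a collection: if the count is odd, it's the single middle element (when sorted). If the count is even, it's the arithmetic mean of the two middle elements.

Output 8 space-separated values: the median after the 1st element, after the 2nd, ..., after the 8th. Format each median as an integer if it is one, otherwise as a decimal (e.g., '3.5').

Answer: 42 38 34 38 34 32.5 31 32.5

Derivation:
Step 1: insert 42 -> lo=[42] (size 1, max 42) hi=[] (size 0) -> median=42
Step 2: insert 34 -> lo=[34] (size 1, max 34) hi=[42] (size 1, min 42) -> median=38
Step 3: insert 28 -> lo=[28, 34] (size 2, max 34) hi=[42] (size 1, min 42) -> median=34
Step 4: insert 44 -> lo=[28, 34] (size 2, max 34) hi=[42, 44] (size 2, min 42) -> median=38
Step 5: insert 31 -> lo=[28, 31, 34] (size 3, max 34) hi=[42, 44] (size 2, min 42) -> median=34
Step 6: insert 21 -> lo=[21, 28, 31] (size 3, max 31) hi=[34, 42, 44] (size 3, min 34) -> median=32.5
Step 7: insert 20 -> lo=[20, 21, 28, 31] (size 4, max 31) hi=[34, 42, 44] (size 3, min 34) -> median=31
Step 8: insert 40 -> lo=[20, 21, 28, 31] (size 4, max 31) hi=[34, 40, 42, 44] (size 4, min 34) -> median=32.5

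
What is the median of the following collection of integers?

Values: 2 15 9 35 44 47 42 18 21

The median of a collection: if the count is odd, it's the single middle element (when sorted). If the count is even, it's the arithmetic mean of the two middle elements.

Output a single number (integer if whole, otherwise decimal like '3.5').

Answer: 21

Derivation:
Step 1: insert 2 -> lo=[2] (size 1, max 2) hi=[] (size 0) -> median=2
Step 2: insert 15 -> lo=[2] (size 1, max 2) hi=[15] (size 1, min 15) -> median=8.5
Step 3: insert 9 -> lo=[2, 9] (size 2, max 9) hi=[15] (size 1, min 15) -> median=9
Step 4: insert 35 -> lo=[2, 9] (size 2, max 9) hi=[15, 35] (size 2, min 15) -> median=12
Step 5: insert 44 -> lo=[2, 9, 15] (size 3, max 15) hi=[35, 44] (size 2, min 35) -> median=15
Step 6: insert 47 -> lo=[2, 9, 15] (size 3, max 15) hi=[35, 44, 47] (size 3, min 35) -> median=25
Step 7: insert 42 -> lo=[2, 9, 15, 35] (size 4, max 35) hi=[42, 44, 47] (size 3, min 42) -> median=35
Step 8: insert 18 -> lo=[2, 9, 15, 18] (size 4, max 18) hi=[35, 42, 44, 47] (size 4, min 35) -> median=26.5
Step 9: insert 21 -> lo=[2, 9, 15, 18, 21] (size 5, max 21) hi=[35, 42, 44, 47] (size 4, min 35) -> median=21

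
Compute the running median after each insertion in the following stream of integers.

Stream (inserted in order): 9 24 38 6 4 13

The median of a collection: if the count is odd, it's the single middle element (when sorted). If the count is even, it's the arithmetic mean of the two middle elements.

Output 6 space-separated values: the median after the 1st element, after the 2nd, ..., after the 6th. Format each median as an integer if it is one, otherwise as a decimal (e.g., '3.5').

Answer: 9 16.5 24 16.5 9 11

Derivation:
Step 1: insert 9 -> lo=[9] (size 1, max 9) hi=[] (size 0) -> median=9
Step 2: insert 24 -> lo=[9] (size 1, max 9) hi=[24] (size 1, min 24) -> median=16.5
Step 3: insert 38 -> lo=[9, 24] (size 2, max 24) hi=[38] (size 1, min 38) -> median=24
Step 4: insert 6 -> lo=[6, 9] (size 2, max 9) hi=[24, 38] (size 2, min 24) -> median=16.5
Step 5: insert 4 -> lo=[4, 6, 9] (size 3, max 9) hi=[24, 38] (size 2, min 24) -> median=9
Step 6: insert 13 -> lo=[4, 6, 9] (size 3, max 9) hi=[13, 24, 38] (size 3, min 13) -> median=11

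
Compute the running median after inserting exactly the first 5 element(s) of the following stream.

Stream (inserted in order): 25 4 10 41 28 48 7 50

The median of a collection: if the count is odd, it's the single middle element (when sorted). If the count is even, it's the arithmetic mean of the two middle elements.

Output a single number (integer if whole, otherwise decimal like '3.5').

Answer: 25

Derivation:
Step 1: insert 25 -> lo=[25] (size 1, max 25) hi=[] (size 0) -> median=25
Step 2: insert 4 -> lo=[4] (size 1, max 4) hi=[25] (size 1, min 25) -> median=14.5
Step 3: insert 10 -> lo=[4, 10] (size 2, max 10) hi=[25] (size 1, min 25) -> median=10
Step 4: insert 41 -> lo=[4, 10] (size 2, max 10) hi=[25, 41] (size 2, min 25) -> median=17.5
Step 5: insert 28 -> lo=[4, 10, 25] (size 3, max 25) hi=[28, 41] (size 2, min 28) -> median=25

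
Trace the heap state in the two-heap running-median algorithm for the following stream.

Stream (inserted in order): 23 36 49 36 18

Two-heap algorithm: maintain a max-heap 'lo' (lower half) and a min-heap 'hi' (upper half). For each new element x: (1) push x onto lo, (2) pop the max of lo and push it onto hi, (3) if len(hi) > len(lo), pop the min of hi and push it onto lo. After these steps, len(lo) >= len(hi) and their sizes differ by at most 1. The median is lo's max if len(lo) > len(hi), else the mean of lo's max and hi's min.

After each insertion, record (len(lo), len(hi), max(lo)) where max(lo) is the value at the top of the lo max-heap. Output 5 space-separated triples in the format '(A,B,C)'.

Step 1: insert 23 -> lo=[23] hi=[] -> (len(lo)=1, len(hi)=0, max(lo)=23)
Step 2: insert 36 -> lo=[23] hi=[36] -> (len(lo)=1, len(hi)=1, max(lo)=23)
Step 3: insert 49 -> lo=[23, 36] hi=[49] -> (len(lo)=2, len(hi)=1, max(lo)=36)
Step 4: insert 36 -> lo=[23, 36] hi=[36, 49] -> (len(lo)=2, len(hi)=2, max(lo)=36)
Step 5: insert 18 -> lo=[18, 23, 36] hi=[36, 49] -> (len(lo)=3, len(hi)=2, max(lo)=36)

Answer: (1,0,23) (1,1,23) (2,1,36) (2,2,36) (3,2,36)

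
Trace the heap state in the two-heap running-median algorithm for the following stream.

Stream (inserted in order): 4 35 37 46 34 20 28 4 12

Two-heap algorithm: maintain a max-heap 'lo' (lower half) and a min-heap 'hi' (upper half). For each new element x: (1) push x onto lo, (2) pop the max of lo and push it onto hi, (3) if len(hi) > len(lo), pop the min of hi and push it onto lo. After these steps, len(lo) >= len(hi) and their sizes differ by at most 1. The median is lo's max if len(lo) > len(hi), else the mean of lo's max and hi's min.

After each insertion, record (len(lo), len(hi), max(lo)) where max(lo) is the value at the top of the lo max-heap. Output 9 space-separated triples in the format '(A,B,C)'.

Answer: (1,0,4) (1,1,4) (2,1,35) (2,2,35) (3,2,35) (3,3,34) (4,3,34) (4,4,28) (5,4,28)

Derivation:
Step 1: insert 4 -> lo=[4] hi=[] -> (len(lo)=1, len(hi)=0, max(lo)=4)
Step 2: insert 35 -> lo=[4] hi=[35] -> (len(lo)=1, len(hi)=1, max(lo)=4)
Step 3: insert 37 -> lo=[4, 35] hi=[37] -> (len(lo)=2, len(hi)=1, max(lo)=35)
Step 4: insert 46 -> lo=[4, 35] hi=[37, 46] -> (len(lo)=2, len(hi)=2, max(lo)=35)
Step 5: insert 34 -> lo=[4, 34, 35] hi=[37, 46] -> (len(lo)=3, len(hi)=2, max(lo)=35)
Step 6: insert 20 -> lo=[4, 20, 34] hi=[35, 37, 46] -> (len(lo)=3, len(hi)=3, max(lo)=34)
Step 7: insert 28 -> lo=[4, 20, 28, 34] hi=[35, 37, 46] -> (len(lo)=4, len(hi)=3, max(lo)=34)
Step 8: insert 4 -> lo=[4, 4, 20, 28] hi=[34, 35, 37, 46] -> (len(lo)=4, len(hi)=4, max(lo)=28)
Step 9: insert 12 -> lo=[4, 4, 12, 20, 28] hi=[34, 35, 37, 46] -> (len(lo)=5, len(hi)=4, max(lo)=28)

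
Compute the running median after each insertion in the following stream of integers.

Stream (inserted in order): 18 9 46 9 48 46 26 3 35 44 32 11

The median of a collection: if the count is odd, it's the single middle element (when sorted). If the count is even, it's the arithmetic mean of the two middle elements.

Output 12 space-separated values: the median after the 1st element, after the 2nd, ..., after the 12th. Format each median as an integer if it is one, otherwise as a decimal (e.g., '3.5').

Step 1: insert 18 -> lo=[18] (size 1, max 18) hi=[] (size 0) -> median=18
Step 2: insert 9 -> lo=[9] (size 1, max 9) hi=[18] (size 1, min 18) -> median=13.5
Step 3: insert 46 -> lo=[9, 18] (size 2, max 18) hi=[46] (size 1, min 46) -> median=18
Step 4: insert 9 -> lo=[9, 9] (size 2, max 9) hi=[18, 46] (size 2, min 18) -> median=13.5
Step 5: insert 48 -> lo=[9, 9, 18] (size 3, max 18) hi=[46, 48] (size 2, min 46) -> median=18
Step 6: insert 46 -> lo=[9, 9, 18] (size 3, max 18) hi=[46, 46, 48] (size 3, min 46) -> median=32
Step 7: insert 26 -> lo=[9, 9, 18, 26] (size 4, max 26) hi=[46, 46, 48] (size 3, min 46) -> median=26
Step 8: insert 3 -> lo=[3, 9, 9, 18] (size 4, max 18) hi=[26, 46, 46, 48] (size 4, min 26) -> median=22
Step 9: insert 35 -> lo=[3, 9, 9, 18, 26] (size 5, max 26) hi=[35, 46, 46, 48] (size 4, min 35) -> median=26
Step 10: insert 44 -> lo=[3, 9, 9, 18, 26] (size 5, max 26) hi=[35, 44, 46, 46, 48] (size 5, min 35) -> median=30.5
Step 11: insert 32 -> lo=[3, 9, 9, 18, 26, 32] (size 6, max 32) hi=[35, 44, 46, 46, 48] (size 5, min 35) -> median=32
Step 12: insert 11 -> lo=[3, 9, 9, 11, 18, 26] (size 6, max 26) hi=[32, 35, 44, 46, 46, 48] (size 6, min 32) -> median=29

Answer: 18 13.5 18 13.5 18 32 26 22 26 30.5 32 29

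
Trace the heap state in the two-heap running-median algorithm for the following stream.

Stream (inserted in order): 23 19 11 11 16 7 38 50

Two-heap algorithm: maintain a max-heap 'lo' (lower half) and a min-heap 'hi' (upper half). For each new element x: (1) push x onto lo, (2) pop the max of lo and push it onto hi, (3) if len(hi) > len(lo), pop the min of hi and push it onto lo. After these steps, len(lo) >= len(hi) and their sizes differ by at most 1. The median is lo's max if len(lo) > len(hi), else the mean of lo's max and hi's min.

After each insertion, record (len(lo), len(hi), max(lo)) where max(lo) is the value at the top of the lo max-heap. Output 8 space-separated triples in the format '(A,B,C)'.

Answer: (1,0,23) (1,1,19) (2,1,19) (2,2,11) (3,2,16) (3,3,11) (4,3,16) (4,4,16)

Derivation:
Step 1: insert 23 -> lo=[23] hi=[] -> (len(lo)=1, len(hi)=0, max(lo)=23)
Step 2: insert 19 -> lo=[19] hi=[23] -> (len(lo)=1, len(hi)=1, max(lo)=19)
Step 3: insert 11 -> lo=[11, 19] hi=[23] -> (len(lo)=2, len(hi)=1, max(lo)=19)
Step 4: insert 11 -> lo=[11, 11] hi=[19, 23] -> (len(lo)=2, len(hi)=2, max(lo)=11)
Step 5: insert 16 -> lo=[11, 11, 16] hi=[19, 23] -> (len(lo)=3, len(hi)=2, max(lo)=16)
Step 6: insert 7 -> lo=[7, 11, 11] hi=[16, 19, 23] -> (len(lo)=3, len(hi)=3, max(lo)=11)
Step 7: insert 38 -> lo=[7, 11, 11, 16] hi=[19, 23, 38] -> (len(lo)=4, len(hi)=3, max(lo)=16)
Step 8: insert 50 -> lo=[7, 11, 11, 16] hi=[19, 23, 38, 50] -> (len(lo)=4, len(hi)=4, max(lo)=16)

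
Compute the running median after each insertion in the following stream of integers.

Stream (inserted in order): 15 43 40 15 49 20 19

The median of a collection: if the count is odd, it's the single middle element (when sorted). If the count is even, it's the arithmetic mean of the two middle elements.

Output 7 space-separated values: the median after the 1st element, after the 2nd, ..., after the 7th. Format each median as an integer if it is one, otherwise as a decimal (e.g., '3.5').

Answer: 15 29 40 27.5 40 30 20

Derivation:
Step 1: insert 15 -> lo=[15] (size 1, max 15) hi=[] (size 0) -> median=15
Step 2: insert 43 -> lo=[15] (size 1, max 15) hi=[43] (size 1, min 43) -> median=29
Step 3: insert 40 -> lo=[15, 40] (size 2, max 40) hi=[43] (size 1, min 43) -> median=40
Step 4: insert 15 -> lo=[15, 15] (size 2, max 15) hi=[40, 43] (size 2, min 40) -> median=27.5
Step 5: insert 49 -> lo=[15, 15, 40] (size 3, max 40) hi=[43, 49] (size 2, min 43) -> median=40
Step 6: insert 20 -> lo=[15, 15, 20] (size 3, max 20) hi=[40, 43, 49] (size 3, min 40) -> median=30
Step 7: insert 19 -> lo=[15, 15, 19, 20] (size 4, max 20) hi=[40, 43, 49] (size 3, min 40) -> median=20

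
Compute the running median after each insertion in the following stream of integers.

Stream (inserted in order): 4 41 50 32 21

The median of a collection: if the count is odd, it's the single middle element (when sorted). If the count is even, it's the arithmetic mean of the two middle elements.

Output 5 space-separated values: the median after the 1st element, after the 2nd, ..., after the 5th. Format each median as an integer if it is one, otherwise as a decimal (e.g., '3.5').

Answer: 4 22.5 41 36.5 32

Derivation:
Step 1: insert 4 -> lo=[4] (size 1, max 4) hi=[] (size 0) -> median=4
Step 2: insert 41 -> lo=[4] (size 1, max 4) hi=[41] (size 1, min 41) -> median=22.5
Step 3: insert 50 -> lo=[4, 41] (size 2, max 41) hi=[50] (size 1, min 50) -> median=41
Step 4: insert 32 -> lo=[4, 32] (size 2, max 32) hi=[41, 50] (size 2, min 41) -> median=36.5
Step 5: insert 21 -> lo=[4, 21, 32] (size 3, max 32) hi=[41, 50] (size 2, min 41) -> median=32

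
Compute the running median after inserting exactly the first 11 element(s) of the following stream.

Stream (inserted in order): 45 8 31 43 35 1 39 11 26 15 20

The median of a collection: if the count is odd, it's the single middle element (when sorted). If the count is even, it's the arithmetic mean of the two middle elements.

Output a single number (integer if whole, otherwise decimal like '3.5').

Answer: 26

Derivation:
Step 1: insert 45 -> lo=[45] (size 1, max 45) hi=[] (size 0) -> median=45
Step 2: insert 8 -> lo=[8] (size 1, max 8) hi=[45] (size 1, min 45) -> median=26.5
Step 3: insert 31 -> lo=[8, 31] (size 2, max 31) hi=[45] (size 1, min 45) -> median=31
Step 4: insert 43 -> lo=[8, 31] (size 2, max 31) hi=[43, 45] (size 2, min 43) -> median=37
Step 5: insert 35 -> lo=[8, 31, 35] (size 3, max 35) hi=[43, 45] (size 2, min 43) -> median=35
Step 6: insert 1 -> lo=[1, 8, 31] (size 3, max 31) hi=[35, 43, 45] (size 3, min 35) -> median=33
Step 7: insert 39 -> lo=[1, 8, 31, 35] (size 4, max 35) hi=[39, 43, 45] (size 3, min 39) -> median=35
Step 8: insert 11 -> lo=[1, 8, 11, 31] (size 4, max 31) hi=[35, 39, 43, 45] (size 4, min 35) -> median=33
Step 9: insert 26 -> lo=[1, 8, 11, 26, 31] (size 5, max 31) hi=[35, 39, 43, 45] (size 4, min 35) -> median=31
Step 10: insert 15 -> lo=[1, 8, 11, 15, 26] (size 5, max 26) hi=[31, 35, 39, 43, 45] (size 5, min 31) -> median=28.5
Step 11: insert 20 -> lo=[1, 8, 11, 15, 20, 26] (size 6, max 26) hi=[31, 35, 39, 43, 45] (size 5, min 31) -> median=26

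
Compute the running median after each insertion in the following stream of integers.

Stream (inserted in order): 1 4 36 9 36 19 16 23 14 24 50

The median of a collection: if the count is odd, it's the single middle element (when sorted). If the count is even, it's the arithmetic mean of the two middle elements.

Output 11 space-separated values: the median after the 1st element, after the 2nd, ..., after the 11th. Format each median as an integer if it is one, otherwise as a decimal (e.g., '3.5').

Answer: 1 2.5 4 6.5 9 14 16 17.5 16 17.5 19

Derivation:
Step 1: insert 1 -> lo=[1] (size 1, max 1) hi=[] (size 0) -> median=1
Step 2: insert 4 -> lo=[1] (size 1, max 1) hi=[4] (size 1, min 4) -> median=2.5
Step 3: insert 36 -> lo=[1, 4] (size 2, max 4) hi=[36] (size 1, min 36) -> median=4
Step 4: insert 9 -> lo=[1, 4] (size 2, max 4) hi=[9, 36] (size 2, min 9) -> median=6.5
Step 5: insert 36 -> lo=[1, 4, 9] (size 3, max 9) hi=[36, 36] (size 2, min 36) -> median=9
Step 6: insert 19 -> lo=[1, 4, 9] (size 3, max 9) hi=[19, 36, 36] (size 3, min 19) -> median=14
Step 7: insert 16 -> lo=[1, 4, 9, 16] (size 4, max 16) hi=[19, 36, 36] (size 3, min 19) -> median=16
Step 8: insert 23 -> lo=[1, 4, 9, 16] (size 4, max 16) hi=[19, 23, 36, 36] (size 4, min 19) -> median=17.5
Step 9: insert 14 -> lo=[1, 4, 9, 14, 16] (size 5, max 16) hi=[19, 23, 36, 36] (size 4, min 19) -> median=16
Step 10: insert 24 -> lo=[1, 4, 9, 14, 16] (size 5, max 16) hi=[19, 23, 24, 36, 36] (size 5, min 19) -> median=17.5
Step 11: insert 50 -> lo=[1, 4, 9, 14, 16, 19] (size 6, max 19) hi=[23, 24, 36, 36, 50] (size 5, min 23) -> median=19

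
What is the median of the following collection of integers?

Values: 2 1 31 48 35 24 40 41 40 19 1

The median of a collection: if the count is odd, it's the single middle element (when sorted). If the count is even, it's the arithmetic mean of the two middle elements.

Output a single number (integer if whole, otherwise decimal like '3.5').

Answer: 31

Derivation:
Step 1: insert 2 -> lo=[2] (size 1, max 2) hi=[] (size 0) -> median=2
Step 2: insert 1 -> lo=[1] (size 1, max 1) hi=[2] (size 1, min 2) -> median=1.5
Step 3: insert 31 -> lo=[1, 2] (size 2, max 2) hi=[31] (size 1, min 31) -> median=2
Step 4: insert 48 -> lo=[1, 2] (size 2, max 2) hi=[31, 48] (size 2, min 31) -> median=16.5
Step 5: insert 35 -> lo=[1, 2, 31] (size 3, max 31) hi=[35, 48] (size 2, min 35) -> median=31
Step 6: insert 24 -> lo=[1, 2, 24] (size 3, max 24) hi=[31, 35, 48] (size 3, min 31) -> median=27.5
Step 7: insert 40 -> lo=[1, 2, 24, 31] (size 4, max 31) hi=[35, 40, 48] (size 3, min 35) -> median=31
Step 8: insert 41 -> lo=[1, 2, 24, 31] (size 4, max 31) hi=[35, 40, 41, 48] (size 4, min 35) -> median=33
Step 9: insert 40 -> lo=[1, 2, 24, 31, 35] (size 5, max 35) hi=[40, 40, 41, 48] (size 4, min 40) -> median=35
Step 10: insert 19 -> lo=[1, 2, 19, 24, 31] (size 5, max 31) hi=[35, 40, 40, 41, 48] (size 5, min 35) -> median=33
Step 11: insert 1 -> lo=[1, 1, 2, 19, 24, 31] (size 6, max 31) hi=[35, 40, 40, 41, 48] (size 5, min 35) -> median=31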